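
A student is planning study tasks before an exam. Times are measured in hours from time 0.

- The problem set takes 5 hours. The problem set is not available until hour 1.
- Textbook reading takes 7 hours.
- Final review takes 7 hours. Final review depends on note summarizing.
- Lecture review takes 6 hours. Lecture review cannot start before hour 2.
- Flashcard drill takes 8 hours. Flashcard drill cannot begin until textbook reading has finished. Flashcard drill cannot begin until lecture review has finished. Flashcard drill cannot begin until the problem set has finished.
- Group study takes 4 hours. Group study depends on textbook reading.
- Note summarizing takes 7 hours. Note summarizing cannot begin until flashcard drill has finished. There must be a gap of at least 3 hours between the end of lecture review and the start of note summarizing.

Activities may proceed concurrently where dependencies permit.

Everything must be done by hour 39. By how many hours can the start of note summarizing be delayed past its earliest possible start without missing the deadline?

9

The problem set waits on its own release at hour 1, so it starts at hour 1 and finishes at 1 + 5 = hour 6.
After its own release at hour 2, lecture review can start at hour 2 and finishes at hour 8.
Textbook reading can start immediately at hour 0; it finishes at hour 7.
Flashcard drill needs all of textbook reading (finishes hour 7); lecture review (finishes hour 8); the problem set (finishes hour 6). That puts its earliest start at hour 8; it finishes at 8 + 8 = hour 16.
Note summarizing has to wait for flashcard drill (finishes hour 16); lecture review (finishes hour 8, plus 3-hour gap → hour 11). The latest of these is hour 16, so note summarizing runs hour 16 to 16 + 7 = hour 23.

Working backward from the deadline:
Final review must finish by hour 39; it takes 7 hours, so it must start by 39 − 7 = hour 32.
Note summarizing feeds into final review (must start by hour 32); so note summarizing must finish by hour 32 and therefore start by hour 25.
So note summarizing can start as early as hour 16 and as late as hour 25, giving 25 − 16 = 9 hours of slack.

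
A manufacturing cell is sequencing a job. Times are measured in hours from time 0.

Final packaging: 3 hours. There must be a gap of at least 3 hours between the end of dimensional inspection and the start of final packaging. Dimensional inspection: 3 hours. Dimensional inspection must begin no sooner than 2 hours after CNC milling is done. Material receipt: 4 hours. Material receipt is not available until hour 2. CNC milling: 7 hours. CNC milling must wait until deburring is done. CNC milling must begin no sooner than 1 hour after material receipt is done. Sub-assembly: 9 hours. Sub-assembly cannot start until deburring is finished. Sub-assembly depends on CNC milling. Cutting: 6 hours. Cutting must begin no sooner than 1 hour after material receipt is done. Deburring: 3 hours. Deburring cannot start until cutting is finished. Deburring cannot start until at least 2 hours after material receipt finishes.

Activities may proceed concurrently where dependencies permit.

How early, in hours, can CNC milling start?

16

Material receipt waits on its own release at hour 2, so it starts at hour 2 and finishes at 2 + 4 = hour 6.
After material receipt (finishes hour 6, plus 1-hour gap → hour 7), cutting can start at hour 7 and finishes at hour 13.
Deburring has to wait for cutting (finishes hour 13); material receipt (finishes hour 6, plus 2-hour gap → hour 8). The latest of these is hour 13, so deburring runs hour 13 to 13 + 3 = hour 16.
CNC milling waits on deburring (finishes hour 16); material receipt (finishes hour 6, plus 1-hour gap → hour 7). The latest of these is hour 16, which is the earliest CNC milling can start.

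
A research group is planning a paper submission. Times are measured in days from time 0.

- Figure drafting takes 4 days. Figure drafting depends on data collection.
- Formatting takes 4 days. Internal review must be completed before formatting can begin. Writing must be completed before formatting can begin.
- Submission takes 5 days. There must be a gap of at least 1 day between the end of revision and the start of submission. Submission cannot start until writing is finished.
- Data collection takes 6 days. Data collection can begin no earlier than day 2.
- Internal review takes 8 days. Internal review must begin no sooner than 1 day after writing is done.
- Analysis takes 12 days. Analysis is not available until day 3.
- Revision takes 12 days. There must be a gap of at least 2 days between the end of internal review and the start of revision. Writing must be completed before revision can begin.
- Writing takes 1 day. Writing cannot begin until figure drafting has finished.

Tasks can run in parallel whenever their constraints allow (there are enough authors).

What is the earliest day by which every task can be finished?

42

Analysis waits on its own release at day 3, so it starts at day 3 and finishes at 3 + 12 = day 15.
Data collection waits on its own release at day 2, so it starts at day 2 and finishes at 2 + 6 = day 8.
Figure drafting cannot begin until data collection (finishes day 8). It runs from day 8 to 8 + 4 = day 12.
Writing cannot begin until figure drafting (finishes day 12). It runs from day 12 to 12 + 1 = day 13.
Internal review cannot begin until writing (finishes day 13, plus 1-day gap → day 14). It runs from day 14 to 14 + 8 = day 22.
Formatting has to wait for internal review (finishes day 22); writing (finishes day 13). The latest of these is day 22, so formatting runs day 22 to 22 + 4 = day 26.
For revision: internal review (finishes day 22, plus 2-day gap → day 24); writing (finishes day 13). Taking the maximum gives a start of day 24, and it finishes at 24 + 12 = day 36.
Submission needs all of revision (finishes day 36, plus 1-day gap → day 37); writing (finishes day 13). That puts its earliest start at day 37; it finishes at 37 + 5 = day 42.
All tasks are finished once the last one completes. Finish times: Data collection at 8, Analysis at 15, Figure drafting at 12, Writing at 13, Internal review at 22, Revision at 36, Formatting at 26, Submission at 42. The latest is day 42.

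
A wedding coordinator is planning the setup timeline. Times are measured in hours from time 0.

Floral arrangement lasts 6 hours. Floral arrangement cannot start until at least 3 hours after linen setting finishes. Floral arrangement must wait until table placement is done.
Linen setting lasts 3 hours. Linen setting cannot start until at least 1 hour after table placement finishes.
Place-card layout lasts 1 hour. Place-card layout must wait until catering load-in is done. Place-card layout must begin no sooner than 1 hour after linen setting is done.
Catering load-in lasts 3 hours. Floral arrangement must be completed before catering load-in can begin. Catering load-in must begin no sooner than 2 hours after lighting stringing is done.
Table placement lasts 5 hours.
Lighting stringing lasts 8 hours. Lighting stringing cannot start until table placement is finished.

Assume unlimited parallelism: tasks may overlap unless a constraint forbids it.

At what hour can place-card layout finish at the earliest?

22

Table placement has no prerequisites, so it starts at hour 0 and finishes at hour 5.
After table placement (finishes hour 5), lighting stringing can start at hour 5 and finishes at hour 13.
Linen setting waits on table placement (finishes hour 5, plus 1-hour gap → hour 6), so it starts at hour 6 and finishes at 6 + 3 = hour 9.
Floral arrangement has to wait for linen setting (finishes hour 9, plus 3-hour gap → hour 12); table placement (finishes hour 5). The latest of these is hour 12, so floral arrangement runs hour 12 to 12 + 6 = hour 18.
Catering load-in needs all of floral arrangement (finishes hour 18); lighting stringing (finishes hour 13, plus 2-hour gap → hour 15). That puts its earliest start at hour 18; it finishes at 18 + 3 = hour 21.
For place-card layout: catering load-in (finishes hour 21); linen setting (finishes hour 9, plus 1-hour gap → hour 10). Taking the maximum gives a start of hour 21, and it finishes at 21 + 1 = hour 22.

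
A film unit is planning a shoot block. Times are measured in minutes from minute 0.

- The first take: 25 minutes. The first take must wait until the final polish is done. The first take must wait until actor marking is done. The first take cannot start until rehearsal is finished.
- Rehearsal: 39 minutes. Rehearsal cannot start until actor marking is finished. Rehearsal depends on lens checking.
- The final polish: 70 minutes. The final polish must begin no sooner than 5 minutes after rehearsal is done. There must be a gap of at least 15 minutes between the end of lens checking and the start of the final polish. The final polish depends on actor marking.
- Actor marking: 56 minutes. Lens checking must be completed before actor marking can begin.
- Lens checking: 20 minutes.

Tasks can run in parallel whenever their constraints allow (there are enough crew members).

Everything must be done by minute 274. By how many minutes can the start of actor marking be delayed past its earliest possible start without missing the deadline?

59

Lens checking has no prerequisites, so it starts at minute 0 and finishes at minute 20.
Actor marking cannot begin until lens checking (finishes minute 20). It runs from minute 20 to 20 + 56 = minute 76.

Working backward from the deadline:
The first take must finish by minute 274; it takes 25 minutes, so it must start by 274 − 25 = minute 249.
The final polish must finish before the first take (must start by minute 249). With a 70-minute duration, the final polish must start by 249 − 70 = minute 179.
For rehearsal: the final polish (must start by minute 179, minus 5-minute gap → minute 174); the first take (must start by minute 249). The most restrictive is minute 174; with a 39-minute duration, rehearsal must start by minute 135.
Actor marking feeds rehearsal (must start by minute 135); the final polish (must start by minute 179); the first take (must start by minute 249). Taking the minimum, actor marking must finish by minute 135 and start by 135 − 56 = minute 79.
So actor marking can start as early as minute 20 and as late as minute 79, giving 79 − 20 = 59 minutes of slack.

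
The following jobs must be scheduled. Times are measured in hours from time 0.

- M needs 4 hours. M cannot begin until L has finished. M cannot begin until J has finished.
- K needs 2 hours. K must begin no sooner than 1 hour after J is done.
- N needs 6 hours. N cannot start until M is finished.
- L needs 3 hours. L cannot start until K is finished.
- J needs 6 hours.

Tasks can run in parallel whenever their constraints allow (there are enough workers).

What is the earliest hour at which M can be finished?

Nothing blocks J, so it runs from hour 0 to hour 6.
K cannot begin until J (finishes hour 6, plus 1-hour gap → hour 7). It runs from hour 7 to 7 + 2 = hour 9.
L waits on K (finishes hour 9), so it starts at hour 9 and finishes at 9 + 3 = hour 12.
M has to wait for L (finishes hour 12); J (finishes hour 6). The latest of these is hour 12, so M runs hour 12 to 12 + 4 = hour 16.

16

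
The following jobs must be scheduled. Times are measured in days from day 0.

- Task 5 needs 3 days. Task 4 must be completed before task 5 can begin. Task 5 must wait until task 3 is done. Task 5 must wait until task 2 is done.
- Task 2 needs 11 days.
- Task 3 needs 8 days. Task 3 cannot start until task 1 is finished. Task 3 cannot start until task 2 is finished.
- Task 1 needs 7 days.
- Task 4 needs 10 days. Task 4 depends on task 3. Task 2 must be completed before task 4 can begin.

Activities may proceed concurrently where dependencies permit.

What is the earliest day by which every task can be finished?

32

Task 2 has no prerequisites, so it starts at day 0 and finishes at day 11.
Task 1 has no prerequisites, so it starts at day 0 and finishes at day 7.
Task 3 needs all of task 1 (finishes day 7); task 2 (finishes day 11). That puts its earliest start at day 11; it finishes at 11 + 8 = day 19.
Task 4 needs all of task 3 (finishes day 19); task 2 (finishes day 11). That puts its earliest start at day 19; it finishes at 19 + 10 = day 29.
For task 5: task 4 (finishes day 29); task 3 (finishes day 19); task 2 (finishes day 11). Taking the maximum gives a start of day 29, and it finishes at 29 + 3 = day 32.
All tasks are finished once the last one completes. Finish times: Task 1 at 7, Task 2 at 11, Task 3 at 19, Task 4 at 29, Task 5 at 32. The latest is day 32.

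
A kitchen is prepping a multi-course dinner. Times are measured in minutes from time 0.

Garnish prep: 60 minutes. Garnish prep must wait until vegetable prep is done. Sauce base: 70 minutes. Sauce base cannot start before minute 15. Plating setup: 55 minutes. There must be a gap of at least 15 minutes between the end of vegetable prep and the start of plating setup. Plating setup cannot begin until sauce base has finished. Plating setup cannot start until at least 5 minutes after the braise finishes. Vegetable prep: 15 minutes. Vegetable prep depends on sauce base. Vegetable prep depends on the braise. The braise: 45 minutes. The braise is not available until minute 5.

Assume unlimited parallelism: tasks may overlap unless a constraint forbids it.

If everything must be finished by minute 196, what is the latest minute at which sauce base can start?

41

To finish by minute 196, plating setup (duration 55) must start no later than minute 141.
Garnish prep has no dependents, so it just needs to finish by minute 196. Starting by 196 − 60 = minute 136 achieves that.
Vegetable prep feeds plating setup (must start by minute 141, minus 15-minute gap → minute 126); garnish prep (must start by minute 136). Taking the minimum, vegetable prep must finish by minute 126 and start by 126 − 15 = minute 111.
For sauce base: vegetable prep (must start by minute 111); plating setup (must start by minute 141). The most restrictive is minute 111; with a 70-minute duration, sauce base must start by minute 41.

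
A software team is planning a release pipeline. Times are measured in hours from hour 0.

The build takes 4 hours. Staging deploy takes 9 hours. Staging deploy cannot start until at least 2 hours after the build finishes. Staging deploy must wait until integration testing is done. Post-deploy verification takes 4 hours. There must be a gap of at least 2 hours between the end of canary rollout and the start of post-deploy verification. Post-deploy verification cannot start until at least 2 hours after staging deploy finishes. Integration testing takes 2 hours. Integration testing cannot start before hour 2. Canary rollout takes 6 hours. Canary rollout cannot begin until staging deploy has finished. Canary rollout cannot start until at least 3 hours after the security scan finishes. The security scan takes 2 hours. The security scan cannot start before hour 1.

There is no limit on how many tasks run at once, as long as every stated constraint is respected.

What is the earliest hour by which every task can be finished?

The security scan cannot begin until its own release at hour 1. It runs from hour 1 to 1 + 2 = hour 3.
After its own release at hour 2, integration testing can start at hour 2 and finishes at hour 4.
The build can start immediately at hour 0; it finishes at hour 4.
Staging deploy cannot start until the build (finishes hour 4, plus 2-hour gap → hour 6); integration testing (finishes hour 4). The controlling bound is hour 6, so staging deploy finishes at 6 + 9 = hour 15.
For canary rollout: staging deploy (finishes hour 15); the security scan (finishes hour 3, plus 3-hour gap → hour 6). Taking the maximum gives a start of hour 15, and it finishes at 15 + 6 = hour 21.
Post-deploy verification cannot start until canary rollout (finishes hour 21, plus 2-hour gap → hour 23); staging deploy (finishes hour 15, plus 2-hour gap → hour 17). The controlling bound is hour 23, so post-deploy verification finishes at 23 + 4 = hour 27.
All tasks are finished once the last one completes. Finish times: The build at 4, Integration testing at 4, The security scan at 3, Staging deploy at 15, Canary rollout at 21, Post-deploy verification at 27. The latest is hour 27.

27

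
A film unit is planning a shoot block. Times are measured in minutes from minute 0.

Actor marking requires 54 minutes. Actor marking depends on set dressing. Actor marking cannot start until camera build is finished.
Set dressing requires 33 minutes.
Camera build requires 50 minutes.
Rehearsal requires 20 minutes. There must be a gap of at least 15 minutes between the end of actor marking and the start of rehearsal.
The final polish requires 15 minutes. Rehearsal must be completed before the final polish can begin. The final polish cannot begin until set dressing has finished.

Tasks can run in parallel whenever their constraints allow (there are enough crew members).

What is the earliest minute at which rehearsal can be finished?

Camera build can start immediately at minute 0; it finishes at minute 50.
Nothing blocks set dressing, so it runs from minute 0 to minute 33.
Actor marking has to wait for set dressing (finishes minute 33); camera build (finishes minute 50). The latest of these is minute 50, so actor marking runs minute 50 to 50 + 54 = minute 104.
Rehearsal waits on actor marking (finishes minute 104, plus 15-minute gap → minute 119), so it starts at minute 119 and finishes at 119 + 20 = minute 139.

139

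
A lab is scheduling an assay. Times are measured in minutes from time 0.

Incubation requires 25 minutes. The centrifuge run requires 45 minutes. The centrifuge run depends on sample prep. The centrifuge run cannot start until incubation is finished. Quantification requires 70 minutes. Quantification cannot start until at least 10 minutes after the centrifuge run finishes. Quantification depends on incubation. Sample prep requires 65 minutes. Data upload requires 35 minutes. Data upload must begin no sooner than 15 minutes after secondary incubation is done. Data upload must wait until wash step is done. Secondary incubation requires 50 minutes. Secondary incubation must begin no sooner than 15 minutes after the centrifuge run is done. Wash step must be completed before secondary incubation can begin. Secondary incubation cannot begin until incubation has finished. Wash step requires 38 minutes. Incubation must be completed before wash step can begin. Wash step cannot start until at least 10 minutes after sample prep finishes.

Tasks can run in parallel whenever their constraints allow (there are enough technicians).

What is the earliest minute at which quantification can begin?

120

Incubation has no prerequisites, so it starts at minute 0 and finishes at minute 25.
Sample prep can start immediately at minute 0; it finishes at minute 65.
The centrifuge run has to wait for sample prep (finishes minute 65); incubation (finishes minute 25). The latest of these is minute 65, so the centrifuge run runs minute 65 to 65 + 45 = minute 110.
Quantification waits on the centrifuge run (finishes minute 110, plus 10-minute gap → minute 120); incubation (finishes minute 25). The latest of these is minute 120, which is the earliest quantification can start.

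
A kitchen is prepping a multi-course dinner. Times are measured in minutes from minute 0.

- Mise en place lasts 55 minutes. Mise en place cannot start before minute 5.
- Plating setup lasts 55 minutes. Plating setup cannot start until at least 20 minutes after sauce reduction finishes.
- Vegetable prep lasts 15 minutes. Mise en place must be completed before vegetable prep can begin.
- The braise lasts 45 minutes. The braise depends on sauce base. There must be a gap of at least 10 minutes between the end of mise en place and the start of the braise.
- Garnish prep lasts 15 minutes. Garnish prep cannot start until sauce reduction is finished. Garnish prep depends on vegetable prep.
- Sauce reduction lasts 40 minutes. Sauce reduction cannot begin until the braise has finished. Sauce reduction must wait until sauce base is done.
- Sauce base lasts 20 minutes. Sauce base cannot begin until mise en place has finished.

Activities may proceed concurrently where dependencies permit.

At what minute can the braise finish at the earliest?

After its own release at minute 5, mise en place can start at minute 5 and finishes at minute 60.
Sauce base waits on mise en place (finishes minute 60), so it starts at minute 60 and finishes at 60 + 20 = minute 80.
The braise has to wait for sauce base (finishes minute 80); mise en place (finishes minute 60, plus 10-minute gap → minute 70). The latest of these is minute 80, so the braise runs minute 80 to 80 + 45 = minute 125.

125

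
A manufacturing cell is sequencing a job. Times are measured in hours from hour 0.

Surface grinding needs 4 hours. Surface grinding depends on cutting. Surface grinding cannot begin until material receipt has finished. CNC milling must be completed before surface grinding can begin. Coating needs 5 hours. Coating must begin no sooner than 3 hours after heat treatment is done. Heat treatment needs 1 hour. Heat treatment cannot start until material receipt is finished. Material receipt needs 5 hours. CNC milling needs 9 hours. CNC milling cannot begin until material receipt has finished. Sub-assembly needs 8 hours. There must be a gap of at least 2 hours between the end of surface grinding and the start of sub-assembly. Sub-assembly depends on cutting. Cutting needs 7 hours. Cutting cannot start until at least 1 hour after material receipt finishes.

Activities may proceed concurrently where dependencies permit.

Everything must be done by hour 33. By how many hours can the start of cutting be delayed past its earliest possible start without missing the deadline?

6

Nothing blocks material receipt, so it runs from hour 0 to hour 5.
After material receipt (finishes hour 5, plus 1-hour gap → hour 6), cutting can start at hour 6 and finishes at hour 13.

Working backward from the deadline:
To finish by hour 33, sub-assembly (duration 8) must start no later than hour 25.
Since sub-assembly (must start by hour 25, minus 2-hour gap → hour 23) depends on it, surface grinding must finish by hour 23. Backing off its 4-hour duration gives a latest start of hour 19.
Cutting feeds surface grinding (must start by hour 19); sub-assembly (must start by hour 25). Taking the minimum, cutting must finish by hour 19 and start by 19 − 7 = hour 12.
So cutting can start as early as hour 6 and as late as hour 12, giving 12 − 6 = 6 hours of slack.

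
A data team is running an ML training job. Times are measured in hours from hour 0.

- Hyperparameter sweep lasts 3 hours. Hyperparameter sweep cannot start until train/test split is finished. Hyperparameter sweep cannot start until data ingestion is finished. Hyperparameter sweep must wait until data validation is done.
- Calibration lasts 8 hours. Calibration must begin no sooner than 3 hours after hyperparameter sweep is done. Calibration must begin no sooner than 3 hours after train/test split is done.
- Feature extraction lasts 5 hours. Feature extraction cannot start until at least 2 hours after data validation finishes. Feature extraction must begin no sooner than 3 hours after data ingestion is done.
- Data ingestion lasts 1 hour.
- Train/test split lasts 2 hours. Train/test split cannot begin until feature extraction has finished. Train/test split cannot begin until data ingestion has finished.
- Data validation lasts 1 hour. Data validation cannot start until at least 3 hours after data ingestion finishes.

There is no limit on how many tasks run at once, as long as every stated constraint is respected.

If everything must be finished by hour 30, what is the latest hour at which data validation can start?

Calibration has no dependents, so it just needs to finish by hour 30. Starting by 30 − 8 = hour 22 achieves that.
Hyperparameter sweep has to be done before calibration (must start by hour 22, minus 3-hour gap → hour 19). That means finishing by hour 19, i.e. starting by 19 − 3 = hour 16.
Train/test split feeds hyperparameter sweep (must start by hour 16); calibration (must start by hour 22, minus 3-hour gap → hour 19). Taking the minimum, train/test split must finish by hour 16 and start by 16 − 2 = hour 14.
Feature extraction has to be done before train/test split (must start by hour 14). That means finishing by hour 14, i.e. starting by 14 − 5 = hour 9.
For data validation: feature extraction (must start by hour 9, minus 2-hour gap → hour 7); hyperparameter sweep (must start by hour 16). The most restrictive is hour 7; with a 1-hour duration, data validation must start by hour 6.

6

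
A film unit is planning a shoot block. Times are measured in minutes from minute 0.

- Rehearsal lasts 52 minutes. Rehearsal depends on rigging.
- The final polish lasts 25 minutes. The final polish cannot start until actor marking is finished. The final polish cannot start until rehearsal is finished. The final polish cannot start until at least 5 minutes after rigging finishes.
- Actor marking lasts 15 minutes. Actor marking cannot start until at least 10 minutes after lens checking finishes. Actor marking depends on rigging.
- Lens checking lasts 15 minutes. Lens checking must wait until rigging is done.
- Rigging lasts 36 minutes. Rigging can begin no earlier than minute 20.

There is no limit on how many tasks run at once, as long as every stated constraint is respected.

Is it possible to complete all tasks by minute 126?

No

Rigging waits on its own release at minute 20, so it starts at minute 20 and finishes at 20 + 36 = minute 56.
After rigging (finishes minute 56), rehearsal can start at minute 56 and finishes at minute 108.
After rigging (finishes minute 56), lens checking can start at minute 56 and finishes at minute 71.
Actor marking has to wait for lens checking (finishes minute 71, plus 10-minute gap → minute 81); rigging (finishes minute 56). The latest of these is minute 81, so actor marking runs minute 81 to 81 + 15 = minute 96.
The final polish has to wait for actor marking (finishes minute 96); rehearsal (finishes minute 108); rigging (finishes minute 56, plus 5-minute gap → minute 61). The latest of these is minute 108, so the final polish runs minute 108 to 108 + 25 = minute 133.
The earliest everything can be done is minute 133, which is after the deadline of 126, so it is not possible.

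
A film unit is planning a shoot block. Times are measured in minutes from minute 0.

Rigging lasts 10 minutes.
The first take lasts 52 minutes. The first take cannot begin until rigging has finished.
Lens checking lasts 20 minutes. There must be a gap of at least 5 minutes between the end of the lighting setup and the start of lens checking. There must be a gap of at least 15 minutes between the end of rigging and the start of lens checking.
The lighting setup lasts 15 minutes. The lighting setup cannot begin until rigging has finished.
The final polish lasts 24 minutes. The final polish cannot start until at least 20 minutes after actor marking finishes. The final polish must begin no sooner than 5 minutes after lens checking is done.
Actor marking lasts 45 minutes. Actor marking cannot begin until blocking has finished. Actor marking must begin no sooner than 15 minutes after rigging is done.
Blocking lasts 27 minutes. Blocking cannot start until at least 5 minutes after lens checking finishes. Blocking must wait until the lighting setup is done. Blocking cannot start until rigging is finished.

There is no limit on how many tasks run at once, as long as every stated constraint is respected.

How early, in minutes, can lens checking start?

30

Nothing blocks rigging, so it runs from minute 0 to minute 10.
The lighting setup waits on rigging (finishes minute 10), so it starts at minute 10 and finishes at 10 + 15 = minute 25.
Lens checking waits on the lighting setup (finishes minute 25, plus 5-minute gap → minute 30); rigging (finishes minute 10, plus 15-minute gap → minute 25). The latest of these is minute 30, which is the earliest lens checking can start.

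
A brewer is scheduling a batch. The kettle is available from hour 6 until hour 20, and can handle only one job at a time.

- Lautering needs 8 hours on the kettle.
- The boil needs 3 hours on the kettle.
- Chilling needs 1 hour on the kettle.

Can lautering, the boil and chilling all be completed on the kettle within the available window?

Yes

The kettle window is 20 − 6 = 14 hours.
Running back to back, the jobs need 8 + 3 + 1 = 12 hours on the kettle.
Since 12 ≤ 14, they fit within the window.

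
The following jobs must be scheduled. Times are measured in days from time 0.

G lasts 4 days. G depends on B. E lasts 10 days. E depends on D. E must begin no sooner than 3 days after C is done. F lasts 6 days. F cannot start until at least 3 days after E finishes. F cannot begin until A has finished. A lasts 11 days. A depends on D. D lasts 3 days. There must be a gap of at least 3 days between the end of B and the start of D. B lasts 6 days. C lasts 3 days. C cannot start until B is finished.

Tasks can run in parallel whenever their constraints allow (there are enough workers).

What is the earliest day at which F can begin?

B has no prerequisites, so it starts at day 0 and finishes at day 6.
After B (finishes day 6, plus 3-day gap → day 9), D can start at day 9 and finishes at day 12.
A waits on D (finishes day 12), so it starts at day 12 and finishes at 12 + 11 = day 23.
After B (finishes day 6), C can start at day 6 and finishes at day 9.
E has to wait for D (finishes day 12); C (finishes day 9, plus 3-day gap → day 12). The latest of these is day 12, so E runs day 12 to 12 + 10 = day 22.
F waits on E (finishes day 22, plus 3-day gap → day 25); A (finishes day 23). The latest of these is day 25, which is the earliest F can start.

25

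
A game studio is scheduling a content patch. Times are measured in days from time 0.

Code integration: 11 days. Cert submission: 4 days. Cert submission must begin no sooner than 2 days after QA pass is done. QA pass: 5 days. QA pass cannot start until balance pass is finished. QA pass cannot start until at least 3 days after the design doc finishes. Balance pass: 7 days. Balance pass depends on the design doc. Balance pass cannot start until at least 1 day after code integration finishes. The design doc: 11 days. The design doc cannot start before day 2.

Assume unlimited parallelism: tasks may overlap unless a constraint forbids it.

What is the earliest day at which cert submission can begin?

27

Code integration has no prerequisites, so it starts at day 0 and finishes at day 11.
The design doc waits on its own release at day 2, so it starts at day 2 and finishes at 2 + 11 = day 13.
Balance pass cannot start until the design doc (finishes day 13); code integration (finishes day 11, plus 1-day gap → day 12). The controlling bound is day 13, so balance pass finishes at 13 + 7 = day 20.
QA pass cannot start until balance pass (finishes day 20); the design doc (finishes day 13, plus 3-day gap → day 16). The controlling bound is day 20, so QA pass finishes at 20 + 5 = day 25.
Cert submission waits on QA pass (finishes day 25, plus 2-day gap → day 27), so the earliest it can start is day 27.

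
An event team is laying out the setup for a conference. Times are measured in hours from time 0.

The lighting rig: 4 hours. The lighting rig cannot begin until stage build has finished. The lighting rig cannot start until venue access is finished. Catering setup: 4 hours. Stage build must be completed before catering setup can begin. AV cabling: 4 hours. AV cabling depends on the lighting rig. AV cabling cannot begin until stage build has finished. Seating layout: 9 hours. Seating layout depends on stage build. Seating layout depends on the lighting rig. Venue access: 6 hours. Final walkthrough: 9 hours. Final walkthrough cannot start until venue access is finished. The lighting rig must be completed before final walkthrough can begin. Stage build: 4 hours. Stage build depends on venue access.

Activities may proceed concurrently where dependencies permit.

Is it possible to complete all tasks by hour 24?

Yes

Venue access can start immediately at hour 0; it finishes at hour 6.
Stage build cannot begin until venue access (finishes hour 6). It runs from hour 6 to 6 + 4 = hour 10.
Catering setup cannot begin until stage build (finishes hour 10). It runs from hour 10 to 10 + 4 = hour 14.
The lighting rig cannot start until stage build (finishes hour 10); venue access (finishes hour 6). The controlling bound is hour 10, so the lighting rig finishes at 10 + 4 = hour 14.
Final walkthrough has to wait for venue access (finishes hour 6); the lighting rig (finishes hour 14). The latest of these is hour 14, so final walkthrough runs hour 14 to 14 + 9 = hour 23.
For seating layout: stage build (finishes hour 10); the lighting rig (finishes hour 14). Taking the maximum gives a start of hour 14, and it finishes at 14 + 9 = hour 23.
AV cabling needs all of the lighting rig (finishes hour 14); stage build (finishes hour 10). That puts its earliest start at hour 14; it finishes at 14 + 4 = hour 18.
Every task is finished by hour 23, which is no later than the deadline of 24, so the schedule is feasible.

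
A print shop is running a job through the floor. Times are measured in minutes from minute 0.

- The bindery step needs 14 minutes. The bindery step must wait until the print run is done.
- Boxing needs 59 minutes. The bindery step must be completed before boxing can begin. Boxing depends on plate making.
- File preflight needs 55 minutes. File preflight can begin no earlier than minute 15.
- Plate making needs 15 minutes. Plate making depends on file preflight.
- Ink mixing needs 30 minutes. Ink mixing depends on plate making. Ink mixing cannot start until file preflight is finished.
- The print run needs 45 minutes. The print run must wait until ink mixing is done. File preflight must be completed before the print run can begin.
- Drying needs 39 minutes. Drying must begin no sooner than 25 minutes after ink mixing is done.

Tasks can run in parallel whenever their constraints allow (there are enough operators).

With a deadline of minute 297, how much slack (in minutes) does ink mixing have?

File preflight cannot begin until its own release at minute 15. It runs from minute 15 to 15 + 55 = minute 70.
Plate making cannot begin until file preflight (finishes minute 70). It runs from minute 70 to 70 + 15 = minute 85.
Ink mixing needs all of plate making (finishes minute 85); file preflight (finishes minute 70). That puts its earliest start at minute 85; it finishes at 85 + 30 = minute 115.

Working backward from the deadline:
To finish by minute 297, boxing (duration 59) must start no later than minute 238.
The bindery step feeds into boxing (must start by minute 238); so the bindery step must finish by minute 238 and therefore start by minute 224.
The print run feeds into the bindery step (must start by minute 224); so the print run must finish by minute 224 and therefore start by minute 179.
Drying has no dependents, so it just needs to finish by minute 297. Starting by 297 − 39 = minute 258 achieves that.
Ink mixing must finish in time for the print run (must start by minute 179); drying (must start by minute 258, minus 25-minute gap → minute 233). The tightest is minute 179, so ink mixing must start by 179 − 30 = minute 149.
So ink mixing can start as early as minute 85 and as late as minute 149, giving 149 − 85 = 64 minutes of slack.

64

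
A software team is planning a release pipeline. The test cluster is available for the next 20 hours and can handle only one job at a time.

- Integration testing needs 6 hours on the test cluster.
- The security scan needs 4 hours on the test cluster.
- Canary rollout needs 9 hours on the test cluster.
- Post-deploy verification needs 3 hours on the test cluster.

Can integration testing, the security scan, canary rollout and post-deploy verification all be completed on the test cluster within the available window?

No

Running back to back, the jobs need 6 + 4 + 9 + 3 = 22 hours on the test cluster.
Since 22 > 20, they cannot all fit.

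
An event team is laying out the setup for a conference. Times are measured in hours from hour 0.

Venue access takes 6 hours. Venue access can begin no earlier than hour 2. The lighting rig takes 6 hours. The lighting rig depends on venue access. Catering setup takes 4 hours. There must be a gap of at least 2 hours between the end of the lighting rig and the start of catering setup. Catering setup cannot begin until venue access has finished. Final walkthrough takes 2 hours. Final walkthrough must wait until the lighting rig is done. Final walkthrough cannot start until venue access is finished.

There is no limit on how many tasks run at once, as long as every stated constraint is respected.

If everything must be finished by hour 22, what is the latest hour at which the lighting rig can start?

Catering setup must finish by hour 22; it takes 4 hours, so it must start by 22 − 4 = hour 18.
Final walkthrough must finish by hour 22; it takes 2 hours, so it must start by 22 − 2 = hour 20.
For the lighting rig: catering setup (must start by hour 18, minus 2-hour gap → hour 16); final walkthrough (must start by hour 20). The most restrictive is hour 16; with a 6-hour duration, the lighting rig must start by hour 10.

10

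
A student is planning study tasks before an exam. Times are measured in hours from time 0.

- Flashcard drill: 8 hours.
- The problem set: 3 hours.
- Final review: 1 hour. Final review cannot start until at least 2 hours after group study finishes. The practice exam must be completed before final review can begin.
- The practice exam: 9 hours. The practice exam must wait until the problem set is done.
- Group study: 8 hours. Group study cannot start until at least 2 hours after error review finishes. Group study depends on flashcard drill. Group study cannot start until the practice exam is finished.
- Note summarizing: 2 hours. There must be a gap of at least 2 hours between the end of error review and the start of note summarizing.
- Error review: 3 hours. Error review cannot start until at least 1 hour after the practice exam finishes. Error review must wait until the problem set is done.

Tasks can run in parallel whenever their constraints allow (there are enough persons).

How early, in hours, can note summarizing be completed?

The problem set has no prerequisites, so it starts at hour 0 and finishes at hour 3.
The practice exam waits on the problem set (finishes hour 3), so it starts at hour 3 and finishes at 3 + 9 = hour 12.
Error review needs all of the practice exam (finishes hour 12, plus 1-hour gap → hour 13); the problem set (finishes hour 3). That puts its earliest start at hour 13; it finishes at 13 + 3 = hour 16.
After error review (finishes hour 16, plus 2-hour gap → hour 18), note summarizing can start at hour 18 and finishes at hour 20.

20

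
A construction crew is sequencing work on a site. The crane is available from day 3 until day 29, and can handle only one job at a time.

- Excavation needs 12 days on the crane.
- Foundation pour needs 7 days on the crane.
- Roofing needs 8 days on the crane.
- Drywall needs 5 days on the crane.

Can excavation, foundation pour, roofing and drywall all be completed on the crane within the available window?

The crane window is 29 − 3 = 26 days.
Running back to back, the jobs need 12 + 7 + 8 + 5 = 32 days on the crane.
Since 32 > 26, they cannot all fit.

No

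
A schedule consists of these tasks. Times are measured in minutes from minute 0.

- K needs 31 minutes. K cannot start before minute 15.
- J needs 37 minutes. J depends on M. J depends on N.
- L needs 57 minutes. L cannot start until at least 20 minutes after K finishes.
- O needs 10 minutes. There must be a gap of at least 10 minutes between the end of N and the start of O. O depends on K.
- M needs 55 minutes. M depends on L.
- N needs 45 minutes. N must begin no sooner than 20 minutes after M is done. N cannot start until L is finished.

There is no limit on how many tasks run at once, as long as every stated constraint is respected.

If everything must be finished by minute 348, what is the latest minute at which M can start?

191

Nothing follows J; the deadline of minute 348 is its only limit. It must start by 348 − 37 = minute 311.
Nothing follows O; the deadline of minute 348 is its only limit. It must start by 348 − 10 = minute 338.
N feeds J (must start by minute 311); O (must start by minute 338, minus 10-minute gap → minute 328). Taking the minimum, N must finish by minute 311 and start by 311 − 45 = minute 266.
M has several dependents: J (must start by minute 311); N (must start by minute 266, minus 20-minute gap → minute 246). The earliest of those limits is minute 246, so M must start by 246 − 55 = minute 191.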